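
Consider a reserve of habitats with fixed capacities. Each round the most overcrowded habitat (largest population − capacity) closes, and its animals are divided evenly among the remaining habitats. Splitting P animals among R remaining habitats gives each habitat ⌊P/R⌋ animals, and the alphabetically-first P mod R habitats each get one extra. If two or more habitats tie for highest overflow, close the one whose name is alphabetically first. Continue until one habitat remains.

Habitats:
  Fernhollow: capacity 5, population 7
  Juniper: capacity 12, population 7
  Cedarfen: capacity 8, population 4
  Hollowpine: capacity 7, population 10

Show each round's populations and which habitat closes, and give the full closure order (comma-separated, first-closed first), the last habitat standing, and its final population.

Round 1: Cedarfen=4 Fernhollow=7 Hollowpine=10 Juniper=7 → close Hollowpine (overflow 3)
  10÷3 = 3 each, +1 to first 1
Round 2: Cedarfen=8 Fernhollow=10 Juniper=10 → close Fernhollow (overflow 5)
  10÷2 = 5 each, +1 to first 0
Round 3: Cedarfen=13 Juniper=15 → close Cedarfen (overflow 5)
  13÷1 = 13 each, +1 to first 0

Closure order: Hollowpine, Fernhollow, Cedarfen
Last habitat: Juniper with 28 animals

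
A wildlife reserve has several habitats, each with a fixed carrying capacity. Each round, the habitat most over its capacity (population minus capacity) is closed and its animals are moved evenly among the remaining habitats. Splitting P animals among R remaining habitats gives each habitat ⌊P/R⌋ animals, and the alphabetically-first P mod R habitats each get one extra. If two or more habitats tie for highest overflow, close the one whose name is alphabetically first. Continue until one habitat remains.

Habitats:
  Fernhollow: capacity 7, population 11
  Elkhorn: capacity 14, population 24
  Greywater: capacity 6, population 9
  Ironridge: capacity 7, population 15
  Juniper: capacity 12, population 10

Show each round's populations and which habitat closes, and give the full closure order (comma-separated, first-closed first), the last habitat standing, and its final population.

Closure order: Elkhorn, Ironridge, Fernhollow, Greywater
Last habitat: Juniper with 69 animals

Round 1: Elkhorn=24 Fernhollow=11 Greywater=9 Ironridge=15 Juniper=10 → close Elkhorn (overflow 10)
  24÷4 = 6 each, +1 to first 0
Round 2: Fernhollow=17 Greywater=15 Ironridge=21 Juniper=16 → close Ironridge (overflow 14)
  21÷3 = 7 each, +1 to first 0
Round 3: Fernhollow=24 Greywater=22 Juniper=23 → close Fernhollow (overflow 17)
  24÷2 = 12 each, +1 to first 0
Round 4: Greywater=34 Juniper=35 → close Greywater (overflow 28)
  34÷1 = 34 each, +1 to first 0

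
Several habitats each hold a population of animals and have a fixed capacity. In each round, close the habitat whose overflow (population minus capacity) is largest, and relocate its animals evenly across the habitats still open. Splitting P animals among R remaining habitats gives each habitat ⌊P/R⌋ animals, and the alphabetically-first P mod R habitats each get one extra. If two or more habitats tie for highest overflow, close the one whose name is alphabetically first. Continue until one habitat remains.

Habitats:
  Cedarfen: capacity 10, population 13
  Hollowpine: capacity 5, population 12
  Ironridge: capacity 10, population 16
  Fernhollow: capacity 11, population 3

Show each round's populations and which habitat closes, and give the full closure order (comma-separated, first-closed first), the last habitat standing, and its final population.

Round 1: Cedarfen=13 Fernhollow=3 Hollowpine=12 Ironridge=16 → close Hollowpine (overflow 7)
  12÷3 = 4 each, +1 to first 0
Round 2: Cedarfen=17 Fernhollow=7 Ironridge=20 → close Ironridge (overflow 10)
  20÷2 = 10 each, +1 to first 0
Round 3: Cedarfen=27 Fernhollow=17 → close Cedarfen (overflow 17)
  27÷1 = 27 each, +1 to first 0

Closure order: Hollowpine, Ironridge, Cedarfen
Last habitat: Fernhollow with 44 animals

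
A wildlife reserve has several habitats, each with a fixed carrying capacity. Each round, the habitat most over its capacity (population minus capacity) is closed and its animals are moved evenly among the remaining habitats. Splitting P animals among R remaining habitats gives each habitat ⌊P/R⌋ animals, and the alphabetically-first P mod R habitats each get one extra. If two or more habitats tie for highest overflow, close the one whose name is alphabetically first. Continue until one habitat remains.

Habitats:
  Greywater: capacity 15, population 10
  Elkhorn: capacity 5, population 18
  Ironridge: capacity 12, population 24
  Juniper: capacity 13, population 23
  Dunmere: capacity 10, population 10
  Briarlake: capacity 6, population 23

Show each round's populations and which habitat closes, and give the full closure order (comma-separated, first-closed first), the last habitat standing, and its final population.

Round 1: Briarlake=23 Dunmere=10 Elkhorn=18 Greywater=10 Ironridge=24 Juniper=23 → close Briarlake (overflow 17)
  23÷5 = 4 each, +1 to first 3
Round 2: Dunmere=15 Elkhorn=23 Greywater=15 Ironridge=28 Juniper=27 → close Elkhorn (overflow 18)
  23÷4 = 5 each, +1 to first 3
Round 3: Dunmere=21 Greywater=21 Ironridge=34 Juniper=32 → close Ironridge (overflow 22)
  34÷3 = 11 each, +1 to first 1
Round 4: Dunmere=33 Greywater=32 Juniper=43 → close Juniper (overflow 30)
  43÷2 = 21 each, +1 to first 1
Round 5: Dunmere=55 Greywater=53 → close Dunmere (overflow 45)
  55÷1 = 55 each, +1 to first 0

Closure order: Briarlake, Elkhorn, Ironridge, Juniper, Dunmere
Last habitat: Greywater with 108 animals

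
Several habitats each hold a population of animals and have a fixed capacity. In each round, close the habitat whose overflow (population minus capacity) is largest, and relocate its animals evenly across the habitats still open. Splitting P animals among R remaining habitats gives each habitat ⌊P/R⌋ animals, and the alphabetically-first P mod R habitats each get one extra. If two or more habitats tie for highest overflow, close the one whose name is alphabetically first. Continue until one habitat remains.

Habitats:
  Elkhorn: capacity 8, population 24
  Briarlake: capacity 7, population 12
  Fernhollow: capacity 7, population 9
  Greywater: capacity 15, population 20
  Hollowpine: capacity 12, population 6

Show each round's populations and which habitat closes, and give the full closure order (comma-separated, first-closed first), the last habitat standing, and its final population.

Round 1: Briarlake=12 Elkhorn=24 Fernhollow=9 Greywater=20 Hollowpine=6 → close Elkhorn (overflow 16)
  24÷4 = 6 each, +1 to first 0
Round 2: Briarlake=18 Fernhollow=15 Greywater=26 Hollowpine=12 → close Briarlake (overflow 11)
  18÷3 = 6 each, +1 to first 0
Round 3: Fernhollow=21 Greywater=32 Hollowpine=18 → close Greywater (overflow 17)
  32÷2 = 16 each, +1 to first 0
Round 4: Fernhollow=37 Hollowpine=34 → close Fernhollow (overflow 30)
  37÷1 = 37 each, +1 to first 0

Closure order: Elkhorn, Briarlake, Greywater, Fernhollow
Last habitat: Hollowpine with 71 animals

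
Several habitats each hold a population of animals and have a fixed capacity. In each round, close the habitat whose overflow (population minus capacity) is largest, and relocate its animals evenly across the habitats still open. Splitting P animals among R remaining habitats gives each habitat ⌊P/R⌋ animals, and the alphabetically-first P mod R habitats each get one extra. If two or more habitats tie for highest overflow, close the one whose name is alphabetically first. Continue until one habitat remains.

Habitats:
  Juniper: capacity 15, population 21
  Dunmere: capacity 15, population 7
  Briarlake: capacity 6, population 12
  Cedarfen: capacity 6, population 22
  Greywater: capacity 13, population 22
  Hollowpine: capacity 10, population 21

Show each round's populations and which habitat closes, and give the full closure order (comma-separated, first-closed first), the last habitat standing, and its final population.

Round 1: Briarlake=12 Cedarfen=22 Dunmere=7 Greywater=22 Hollowpine=21 Juniper=21 → close Cedarfen (overflow 16)
  22÷5 = 4 each, +1 to first 2
Round 2: Briarlake=17 Dunmere=12 Greywater=26 Hollowpine=25 Juniper=25 → close Hollowpine (overflow 15)
  25÷4 = 6 each, +1 to first 1
Round 3: Briarlake=24 Dunmere=18 Greywater=32 Juniper=31 → close Greywater (overflow 19)
  32÷3 = 10 each, +1 to first 2
Round 4: Briarlake=35 Dunmere=29 Juniper=41 → close Briarlake (overflow 29)
  35÷2 = 17 each, +1 to first 1
Round 5: Dunmere=47 Juniper=58 → close Juniper (overflow 43)
  58÷1 = 58 each, +1 to first 0

Closure order: Cedarfen, Hollowpine, Greywater, Briarlake, Juniper
Last habitat: Dunmere with 105 animals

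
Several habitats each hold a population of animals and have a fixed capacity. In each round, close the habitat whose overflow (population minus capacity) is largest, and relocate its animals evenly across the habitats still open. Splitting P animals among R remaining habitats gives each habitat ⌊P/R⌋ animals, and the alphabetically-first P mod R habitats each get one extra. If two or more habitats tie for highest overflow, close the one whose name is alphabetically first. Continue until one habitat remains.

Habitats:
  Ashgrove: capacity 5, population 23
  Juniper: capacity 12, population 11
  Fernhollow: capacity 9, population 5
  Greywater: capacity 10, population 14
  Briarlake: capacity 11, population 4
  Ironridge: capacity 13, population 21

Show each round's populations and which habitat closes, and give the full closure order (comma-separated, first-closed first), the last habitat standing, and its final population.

Closure order: Ashgrove, Ironridge, Greywater, Juniper, Briarlake
Last habitat: Fernhollow with 78 animals

Round 1: Ashgrove=23 Briarlake=4 Fernhollow=5 Greywater=14 Ironridge=21 Juniper=11 → close Ashgrove (overflow 18)
  23÷5 = 4 each, +1 to first 3
Round 2: Briarlake=9 Fernhollow=10 Greywater=19 Ironridge=25 Juniper=15 → close Ironridge (overflow 12)
  25÷4 = 6 each, +1 to first 1
Round 3: Briarlake=16 Fernhollow=16 Greywater=25 Juniper=21 → close Greywater (overflow 15)
  25÷3 = 8 each, +1 to first 1
Round 4: Briarlake=25 Fernhollow=24 Juniper=29 → close Juniper (overflow 17)
  29÷2 = 14 each, +1 to first 1
Round 5: Briarlake=40 Fernhollow=38 → close Briarlake (overflow 29)
  40÷1 = 40 each, +1 to first 0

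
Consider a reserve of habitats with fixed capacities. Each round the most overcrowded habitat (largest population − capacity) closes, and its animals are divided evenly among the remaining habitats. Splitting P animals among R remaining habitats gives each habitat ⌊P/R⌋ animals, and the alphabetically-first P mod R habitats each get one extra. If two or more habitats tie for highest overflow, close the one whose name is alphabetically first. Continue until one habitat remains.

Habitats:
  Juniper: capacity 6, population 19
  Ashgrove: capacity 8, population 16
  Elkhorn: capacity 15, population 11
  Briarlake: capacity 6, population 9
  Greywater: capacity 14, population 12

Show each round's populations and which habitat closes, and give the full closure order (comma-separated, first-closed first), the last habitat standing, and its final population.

Round 1: Ashgrove=16 Briarlake=9 Elkhorn=11 Greywater=12 Juniper=19 → close Juniper (overflow 13)
  19÷4 = 4 each, +1 to first 3
Round 2: Ashgrove=21 Briarlake=14 Elkhorn=16 Greywater=16 → close Ashgrove (overflow 13)
  21÷3 = 7 each, +1 to first 0
Round 3: Briarlake=21 Elkhorn=23 Greywater=23 → close Briarlake (overflow 15)
  21÷2 = 10 each, +1 to first 1
Round 4: Elkhorn=34 Greywater=33 → close Elkhorn (overflow 19)
  34÷1 = 34 each, +1 to first 0

Closure order: Juniper, Ashgrove, Briarlake, Elkhorn
Last habitat: Greywater with 67 animals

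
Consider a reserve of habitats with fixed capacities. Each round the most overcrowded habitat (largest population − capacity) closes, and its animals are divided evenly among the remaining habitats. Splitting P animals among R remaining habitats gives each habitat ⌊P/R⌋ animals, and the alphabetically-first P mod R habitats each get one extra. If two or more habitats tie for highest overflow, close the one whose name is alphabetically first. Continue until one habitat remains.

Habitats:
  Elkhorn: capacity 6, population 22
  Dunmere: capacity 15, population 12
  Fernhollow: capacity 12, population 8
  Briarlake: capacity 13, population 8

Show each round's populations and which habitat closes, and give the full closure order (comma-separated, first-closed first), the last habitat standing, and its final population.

Closure order: Elkhorn, Dunmere, Briarlake
Last habitat: Fernhollow with 50 animals

Round 1: Briarlake=8 Dunmere=12 Elkhorn=22 Fernhollow=8 → close Elkhorn (overflow 16)
  22÷3 = 7 each, +1 to first 1
Round 2: Briarlake=16 Dunmere=19 Fernhollow=15 → close Dunmere (overflow 4)
  19÷2 = 9 each, +1 to first 1
Round 3: Briarlake=26 Fernhollow=24 → close Briarlake (overflow 13)
  26÷1 = 26 each, +1 to first 0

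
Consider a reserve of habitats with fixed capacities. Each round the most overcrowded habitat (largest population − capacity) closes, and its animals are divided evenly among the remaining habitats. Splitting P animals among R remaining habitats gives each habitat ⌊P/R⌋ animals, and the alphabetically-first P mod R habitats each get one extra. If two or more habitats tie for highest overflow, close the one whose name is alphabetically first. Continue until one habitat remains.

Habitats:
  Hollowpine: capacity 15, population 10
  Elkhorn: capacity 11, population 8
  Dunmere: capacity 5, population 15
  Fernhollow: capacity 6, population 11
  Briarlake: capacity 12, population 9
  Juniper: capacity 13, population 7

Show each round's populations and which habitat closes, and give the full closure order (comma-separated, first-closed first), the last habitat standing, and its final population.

Round 1: Briarlake=9 Dunmere=15 Elkhorn=8 Fernhollow=11 Hollowpine=10 Juniper=7 → close Dunmere (overflow 10)
  15÷5 = 3 each, +1 to first 0
Round 2: Briarlake=12 Elkhorn=11 Fernhollow=14 Hollowpine=13 Juniper=10 → close Fernhollow (overflow 8)
  14÷4 = 3 each, +1 to first 2
Round 3: Briarlake=16 Elkhorn=15 Hollowpine=16 Juniper=13 → close Briarlake (overflow 4)
  16÷3 = 5 each, +1 to first 1
Round 4: Elkhorn=21 Hollowpine=21 Juniper=18 → close Elkhorn (overflow 10)
  21÷2 = 10 each, +1 to first 1
Round 5: Hollowpine=32 Juniper=28 → close Hollowpine (overflow 17)
  32÷1 = 32 each, +1 to first 0

Closure order: Dunmere, Fernhollow, Briarlake, Elkhorn, Hollowpine
Last habitat: Juniper with 60 animals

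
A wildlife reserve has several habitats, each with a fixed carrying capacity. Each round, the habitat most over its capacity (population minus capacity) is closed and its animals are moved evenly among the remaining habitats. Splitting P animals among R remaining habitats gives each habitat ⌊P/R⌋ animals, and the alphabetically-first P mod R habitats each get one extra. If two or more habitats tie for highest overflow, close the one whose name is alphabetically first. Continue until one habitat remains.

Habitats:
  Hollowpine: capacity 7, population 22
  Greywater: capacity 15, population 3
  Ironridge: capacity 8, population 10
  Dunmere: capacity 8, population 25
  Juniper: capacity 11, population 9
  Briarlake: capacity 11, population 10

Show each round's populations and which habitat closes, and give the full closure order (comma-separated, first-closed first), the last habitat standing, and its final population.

Round 1: Briarlake=10 Dunmere=25 Greywater=3 Hollowpine=22 Ironridge=10 Juniper=9 → close Dunmere (overflow 17)
  25÷5 = 5 each, +1 to first 0
Round 2: Briarlake=15 Greywater=8 Hollowpine=27 Ironridge=15 Juniper=14 → close Hollowpine (overflow 20)
  27÷4 = 6 each, +1 to first 3
Round 3: Briarlake=22 Greywater=15 Ironridge=22 Juniper=20 → close Ironridge (overflow 14)
  22÷3 = 7 each, +1 to first 1
Round 4: Briarlake=30 Greywater=22 Juniper=27 → close Briarlake (overflow 19)
  30÷2 = 15 each, +1 to first 0
Round 5: Greywater=37 Juniper=42 → close Juniper (overflow 31)
  42÷1 = 42 each, +1 to first 0

Closure order: Dunmere, Hollowpine, Ironridge, Briarlake, Juniper
Last habitat: Greywater with 79 animals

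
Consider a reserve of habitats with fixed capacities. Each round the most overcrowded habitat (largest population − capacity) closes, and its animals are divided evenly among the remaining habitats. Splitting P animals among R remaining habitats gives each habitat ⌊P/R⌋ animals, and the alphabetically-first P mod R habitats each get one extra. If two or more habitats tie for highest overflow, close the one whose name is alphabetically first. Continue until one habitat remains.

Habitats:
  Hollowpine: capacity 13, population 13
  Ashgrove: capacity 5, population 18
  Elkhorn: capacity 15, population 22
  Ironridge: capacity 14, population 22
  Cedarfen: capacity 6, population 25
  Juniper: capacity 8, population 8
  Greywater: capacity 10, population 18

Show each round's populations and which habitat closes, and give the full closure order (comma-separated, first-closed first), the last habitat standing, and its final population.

Closure order: Cedarfen, Ashgrove, Greywater, Elkhorn, Ironridge, Hollowpine
Last habitat: Juniper with 126 animals

Round 1: Ashgrove=18 Cedarfen=25 Elkhorn=22 Greywater=18 Hollowpine=13 Ironridge=22 Juniper=8 → close Cedarfen (overflow 19)
  25÷6 = 4 each, +1 to first 1
Round 2: Ashgrove=23 Elkhorn=26 Greywater=22 Hollowpine=17 Ironridge=26 Juniper=12 → close Ashgrove (overflow 18)
  23÷5 = 4 each, +1 to first 3
Round 3: Elkhorn=31 Greywater=27 Hollowpine=22 Ironridge=30 Juniper=16 → close Greywater (overflow 17)
  27÷4 = 6 each, +1 to first 3
Round 4: Elkhorn=38 Hollowpine=29 Ironridge=37 Juniper=22 → close Elkhorn (overflow 23)
  38÷3 = 12 each, +1 to first 2
Round 5: Hollowpine=42 Ironridge=50 Juniper=34 → close Ironridge (overflow 36)
  50÷2 = 25 each, +1 to first 0
Round 6: Hollowpine=67 Juniper=59 → close Hollowpine (overflow 54)
  67÷1 = 67 each, +1 to first 0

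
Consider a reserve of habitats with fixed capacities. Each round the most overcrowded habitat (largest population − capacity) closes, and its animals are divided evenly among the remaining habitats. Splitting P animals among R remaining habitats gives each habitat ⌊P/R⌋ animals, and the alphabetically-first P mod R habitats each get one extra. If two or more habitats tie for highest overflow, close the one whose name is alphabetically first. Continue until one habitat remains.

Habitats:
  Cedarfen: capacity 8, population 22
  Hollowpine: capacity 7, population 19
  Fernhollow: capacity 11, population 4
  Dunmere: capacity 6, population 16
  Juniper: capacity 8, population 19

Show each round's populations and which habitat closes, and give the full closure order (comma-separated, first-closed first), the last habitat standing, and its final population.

Round 1: Cedarfen=22 Dunmere=16 Fernhollow=4 Hollowpine=19 Juniper=19 → close Cedarfen (overflow 14)
  22÷4 = 5 each, +1 to first 2
Round 2: Dunmere=22 Fernhollow=10 Hollowpine=24 Juniper=24 → close Hollowpine (overflow 17)
  24÷3 = 8 each, +1 to first 0
Round 3: Dunmere=30 Fernhollow=18 Juniper=32 → close Dunmere (overflow 24)
  30÷2 = 15 each, +1 to first 0
Round 4: Fernhollow=33 Juniper=47 → close Juniper (overflow 39)
  47÷1 = 47 each, +1 to first 0

Closure order: Cedarfen, Hollowpine, Dunmere, Juniper
Last habitat: Fernhollow with 80 animals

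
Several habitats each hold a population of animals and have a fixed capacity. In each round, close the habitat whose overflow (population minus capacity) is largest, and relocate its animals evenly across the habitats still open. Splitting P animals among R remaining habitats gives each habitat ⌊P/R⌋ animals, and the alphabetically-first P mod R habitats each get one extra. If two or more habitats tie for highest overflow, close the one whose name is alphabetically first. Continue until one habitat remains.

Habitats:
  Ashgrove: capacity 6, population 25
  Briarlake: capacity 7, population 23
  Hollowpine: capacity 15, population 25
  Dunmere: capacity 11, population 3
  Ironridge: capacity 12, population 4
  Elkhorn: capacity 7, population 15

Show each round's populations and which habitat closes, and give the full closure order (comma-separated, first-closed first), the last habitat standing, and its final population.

Closure order: Ashgrove, Briarlake, Hollowpine, Elkhorn, Dunmere
Last habitat: Ironridge with 95 animals

Round 1: Ashgrove=25 Briarlake=23 Dunmere=3 Elkhorn=15 Hollowpine=25 Ironridge=4 → close Ashgrove (overflow 19)
  25÷5 = 5 each, +1 to first 0
Round 2: Briarlake=28 Dunmere=8 Elkhorn=20 Hollowpine=30 Ironridge=9 → close Briarlake (overflow 21)
  28÷4 = 7 each, +1 to first 0
Round 3: Dunmere=15 Elkhorn=27 Hollowpine=37 Ironridge=16 → close Hollowpine (overflow 22)
  37÷3 = 12 each, +1 to first 1
Round 4: Dunmere=28 Elkhorn=39 Ironridge=28 → close Elkhorn (overflow 32)
  39÷2 = 19 each, +1 to first 1
Round 5: Dunmere=48 Ironridge=47 → close Dunmere (overflow 37)
  48÷1 = 48 each, +1 to first 0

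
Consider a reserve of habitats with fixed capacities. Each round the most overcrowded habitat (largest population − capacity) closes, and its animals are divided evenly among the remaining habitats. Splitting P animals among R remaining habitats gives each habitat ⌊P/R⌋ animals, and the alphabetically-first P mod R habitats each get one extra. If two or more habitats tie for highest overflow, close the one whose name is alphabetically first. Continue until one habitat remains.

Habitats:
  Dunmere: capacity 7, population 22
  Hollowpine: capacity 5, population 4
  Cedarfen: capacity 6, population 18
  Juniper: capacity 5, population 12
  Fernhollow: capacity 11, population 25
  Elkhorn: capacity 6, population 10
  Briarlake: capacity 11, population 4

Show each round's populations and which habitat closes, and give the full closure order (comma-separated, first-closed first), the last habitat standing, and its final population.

Round 1: Briarlake=4 Cedarfen=18 Dunmere=22 Elkhorn=10 Fernhollow=25 Hollowpine=4 Juniper=12 → close Dunmere (overflow 15)
  22÷6 = 3 each, +1 to first 4
Round 2: Briarlake=8 Cedarfen=22 Elkhorn=14 Fernhollow=29 Hollowpine=7 Juniper=15 → close Fernhollow (overflow 18)
  29÷5 = 5 each, +1 to first 4
Round 3: Briarlake=14 Cedarfen=28 Elkhorn=20 Hollowpine=13 Juniper=20 → close Cedarfen (overflow 22)
  28÷4 = 7 each, +1 to first 0
Round 4: Briarlake=21 Elkhorn=27 Hollowpine=20 Juniper=27 → close Juniper (overflow 22)
  27÷3 = 9 each, +1 to first 0
Round 5: Briarlake=30 Elkhorn=36 Hollowpine=29 → close Elkhorn (overflow 30)
  36÷2 = 18 each, +1 to first 0
Round 6: Briarlake=48 Hollowpine=47 → close Hollowpine (overflow 42)
  47÷1 = 47 each, +1 to first 0

Closure order: Dunmere, Fernhollow, Cedarfen, Juniper, Elkhorn, Hollowpine
Last habitat: Briarlake with 95 animals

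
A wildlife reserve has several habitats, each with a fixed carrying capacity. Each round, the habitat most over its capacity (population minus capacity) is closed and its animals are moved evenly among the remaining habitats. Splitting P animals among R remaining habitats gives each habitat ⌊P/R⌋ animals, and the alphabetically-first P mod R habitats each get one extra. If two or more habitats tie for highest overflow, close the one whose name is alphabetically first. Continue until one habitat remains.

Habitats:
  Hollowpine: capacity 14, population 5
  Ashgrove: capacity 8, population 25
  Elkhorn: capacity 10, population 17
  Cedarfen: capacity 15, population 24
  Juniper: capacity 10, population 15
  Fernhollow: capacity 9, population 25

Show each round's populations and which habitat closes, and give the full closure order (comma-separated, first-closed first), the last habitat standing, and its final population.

Round 1: Ashgrove=25 Cedarfen=24 Elkhorn=17 Fernhollow=25 Hollowpine=5 Juniper=15 → close Ashgrove (overflow 17)
  25÷5 = 5 each, +1 to first 0
Round 2: Cedarfen=29 Elkhorn=22 Fernhollow=30 Hollowpine=10 Juniper=20 → close Fernhollow (overflow 21)
  30÷4 = 7 each, +1 to first 2
Round 3: Cedarfen=37 Elkhorn=30 Hollowpine=17 Juniper=27 → close Cedarfen (overflow 22)
  37÷3 = 12 each, +1 to first 1
Round 4: Elkhorn=43 Hollowpine=29 Juniper=39 → close Elkhorn (overflow 33)
  43÷2 = 21 each, +1 to first 1
Round 5: Hollowpine=51 Juniper=60 → close Juniper (overflow 50)
  60÷1 = 60 each, +1 to first 0

Closure order: Ashgrove, Fernhollow, Cedarfen, Elkhorn, Juniper
Last habitat: Hollowpine with 111 animals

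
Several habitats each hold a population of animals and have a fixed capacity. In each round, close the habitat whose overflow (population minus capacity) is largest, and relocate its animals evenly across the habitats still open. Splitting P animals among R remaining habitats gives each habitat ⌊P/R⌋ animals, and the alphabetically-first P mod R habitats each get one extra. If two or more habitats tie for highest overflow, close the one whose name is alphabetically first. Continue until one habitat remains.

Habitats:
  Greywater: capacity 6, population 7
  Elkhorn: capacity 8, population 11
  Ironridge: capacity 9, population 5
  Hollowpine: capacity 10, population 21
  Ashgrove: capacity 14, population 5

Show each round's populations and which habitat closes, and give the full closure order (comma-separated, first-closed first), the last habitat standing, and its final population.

Closure order: Hollowpine, Elkhorn, Greywater, Ironridge
Last habitat: Ashgrove with 49 animals

Round 1: Ashgrove=5 Elkhorn=11 Greywater=7 Hollowpine=21 Ironridge=5 → close Hollowpine (overflow 11)
  21÷4 = 5 each, +1 to first 1
Round 2: Ashgrove=11 Elkhorn=16 Greywater=12 Ironridge=10 → close Elkhorn (overflow 8)
  16÷3 = 5 each, +1 to first 1
Round 3: Ashgrove=17 Greywater=17 Ironridge=15 → close Greywater (overflow 11)
  17÷2 = 8 each, +1 to first 1
Round 4: Ashgrove=26 Ironridge=23 → close Ironridge (overflow 14)
  23÷1 = 23 each, +1 to first 0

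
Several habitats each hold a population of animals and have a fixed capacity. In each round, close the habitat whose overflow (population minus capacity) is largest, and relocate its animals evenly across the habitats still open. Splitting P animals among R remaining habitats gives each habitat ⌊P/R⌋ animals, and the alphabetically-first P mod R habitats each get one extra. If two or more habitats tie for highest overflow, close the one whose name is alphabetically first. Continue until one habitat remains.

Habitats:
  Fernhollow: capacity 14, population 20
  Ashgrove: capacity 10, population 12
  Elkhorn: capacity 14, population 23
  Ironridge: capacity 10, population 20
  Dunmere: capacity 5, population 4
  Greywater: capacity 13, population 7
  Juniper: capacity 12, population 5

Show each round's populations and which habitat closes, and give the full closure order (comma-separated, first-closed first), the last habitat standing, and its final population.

Round 1: Ashgrove=12 Dunmere=4 Elkhorn=23 Fernhollow=20 Greywater=7 Ironridge=20 Juniper=5 → close Ironridge (overflow 10)
  20÷6 = 3 each, +1 to first 2
Round 2: Ashgrove=16 Dunmere=8 Elkhorn=26 Fernhollow=23 Greywater=10 Juniper=8 → close Elkhorn (overflow 12)
  26÷5 = 5 each, +1 to first 1
Round 3: Ashgrove=22 Dunmere=13 Fernhollow=28 Greywater=15 Juniper=13 → close Fernhollow (overflow 14)
  28÷4 = 7 each, +1 to first 0
Round 4: Ashgrove=29 Dunmere=20 Greywater=22 Juniper=20 → close Ashgrove (overflow 19)
  29÷3 = 9 each, +1 to first 2
Round 5: Dunmere=30 Greywater=32 Juniper=29 → close Dunmere (overflow 25)
  30÷2 = 15 each, +1 to first 0
Round 6: Greywater=47 Juniper=44 → close Greywater (overflow 34)
  47÷1 = 47 each, +1 to first 0

Closure order: Ironridge, Elkhorn, Fernhollow, Ashgrove, Dunmere, Greywater
Last habitat: Juniper with 91 animals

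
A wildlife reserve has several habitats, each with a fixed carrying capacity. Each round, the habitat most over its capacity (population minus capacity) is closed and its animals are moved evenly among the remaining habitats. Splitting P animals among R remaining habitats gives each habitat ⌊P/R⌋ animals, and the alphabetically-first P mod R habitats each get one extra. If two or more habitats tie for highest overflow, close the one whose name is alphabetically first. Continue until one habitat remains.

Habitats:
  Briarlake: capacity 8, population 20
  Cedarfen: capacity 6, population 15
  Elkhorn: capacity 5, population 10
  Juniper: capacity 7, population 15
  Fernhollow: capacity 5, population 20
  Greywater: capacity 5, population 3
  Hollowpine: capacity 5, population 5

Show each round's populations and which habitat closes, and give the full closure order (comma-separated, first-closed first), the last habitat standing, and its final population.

Closure order: Fernhollow, Briarlake, Cedarfen, Juniper, Elkhorn, Hollowpine
Last habitat: Greywater with 88 animals

Round 1: Briarlake=20 Cedarfen=15 Elkhorn=10 Fernhollow=20 Greywater=3 Hollowpine=5 Juniper=15 → close Fernhollow (overflow 15)
  20÷6 = 3 each, +1 to first 2
Round 2: Briarlake=24 Cedarfen=19 Elkhorn=13 Greywater=6 Hollowpine=8 Juniper=18 → close Briarlake (overflow 16)
  24÷5 = 4 each, +1 to first 4
Round 3: Cedarfen=24 Elkhorn=18 Greywater=11 Hollowpine=13 Juniper=22 → close Cedarfen (overflow 18)
  24÷4 = 6 each, +1 to first 0
Round 4: Elkhorn=24 Greywater=17 Hollowpine=19 Juniper=28 → close Juniper (overflow 21)
  28÷3 = 9 each, +1 to first 1
Round 5: Elkhorn=34 Greywater=26 Hollowpine=28 → close Elkhorn (overflow 29)
  34÷2 = 17 each, +1 to first 0
Round 6: Greywater=43 Hollowpine=45 → close Hollowpine (overflow 40)
  45÷1 = 45 each, +1 to first 0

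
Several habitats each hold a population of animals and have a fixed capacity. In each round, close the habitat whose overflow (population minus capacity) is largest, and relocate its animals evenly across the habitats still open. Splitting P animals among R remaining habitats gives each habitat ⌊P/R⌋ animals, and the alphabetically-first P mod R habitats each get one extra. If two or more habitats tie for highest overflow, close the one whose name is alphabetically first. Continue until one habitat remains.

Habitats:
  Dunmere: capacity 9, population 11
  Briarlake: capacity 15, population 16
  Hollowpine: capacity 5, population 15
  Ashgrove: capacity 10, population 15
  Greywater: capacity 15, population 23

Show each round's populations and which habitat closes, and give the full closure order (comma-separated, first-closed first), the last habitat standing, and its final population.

Round 1: Ashgrove=15 Briarlake=16 Dunmere=11 Greywater=23 Hollowpine=15 → close Hollowpine (overflow 10)
  15÷4 = 3 each, +1 to first 3
Round 2: Ashgrove=19 Briarlake=20 Dunmere=15 Greywater=26 → close Greywater (overflow 11)
  26÷3 = 8 each, +1 to first 2
Round 3: Ashgrove=28 Briarlake=29 Dunmere=23 → close Ashgrove (overflow 18)
  28÷2 = 14 each, +1 to first 0
Round 4: Briarlake=43 Dunmere=37 → close Briarlake (overflow 28)
  43÷1 = 43 each, +1 to first 0

Closure order: Hollowpine, Greywater, Ashgrove, Briarlake
Last habitat: Dunmere with 80 animals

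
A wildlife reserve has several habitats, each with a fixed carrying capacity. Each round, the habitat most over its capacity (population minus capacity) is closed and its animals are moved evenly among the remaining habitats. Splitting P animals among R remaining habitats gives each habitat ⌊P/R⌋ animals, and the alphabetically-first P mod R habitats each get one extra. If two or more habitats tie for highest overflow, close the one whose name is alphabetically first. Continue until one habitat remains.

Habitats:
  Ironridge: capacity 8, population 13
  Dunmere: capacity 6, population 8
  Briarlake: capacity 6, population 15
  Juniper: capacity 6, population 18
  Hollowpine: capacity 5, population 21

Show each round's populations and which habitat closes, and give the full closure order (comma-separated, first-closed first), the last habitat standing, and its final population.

Round 1: Briarlake=15 Dunmere=8 Hollowpine=21 Ironridge=13 Juniper=18 → close Hollowpine (overflow 16)
  21÷4 = 5 each, +1 to first 1
Round 2: Briarlake=21 Dunmere=13 Ironridge=18 Juniper=23 → close Juniper (overflow 17)
  23÷3 = 7 each, +1 to first 2
Round 3: Briarlake=29 Dunmere=21 Ironridge=25 → close Briarlake (overflow 23)
  29÷2 = 14 each, +1 to first 1
Round 4: Dunmere=36 Ironridge=39 → close Ironridge (overflow 31)
  39÷1 = 39 each, +1 to first 0

Closure order: Hollowpine, Juniper, Briarlake, Ironridge
Last habitat: Dunmere with 75 animals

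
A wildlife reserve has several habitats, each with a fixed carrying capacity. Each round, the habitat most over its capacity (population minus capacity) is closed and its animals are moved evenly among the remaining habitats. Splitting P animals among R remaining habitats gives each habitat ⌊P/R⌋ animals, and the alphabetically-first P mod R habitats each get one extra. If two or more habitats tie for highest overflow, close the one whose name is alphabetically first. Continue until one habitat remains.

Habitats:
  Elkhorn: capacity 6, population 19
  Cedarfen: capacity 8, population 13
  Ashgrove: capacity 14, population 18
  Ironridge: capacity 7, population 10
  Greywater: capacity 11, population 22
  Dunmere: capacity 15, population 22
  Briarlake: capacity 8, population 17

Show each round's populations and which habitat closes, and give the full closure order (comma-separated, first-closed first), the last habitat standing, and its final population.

Closure order: Elkhorn, Greywater, Briarlake, Dunmere, Ashgrove, Cedarfen
Last habitat: Ironridge with 121 animals

Round 1: Ashgrove=18 Briarlake=17 Cedarfen=13 Dunmere=22 Elkhorn=19 Greywater=22 Ironridge=10 → close Elkhorn (overflow 13)
  19÷6 = 3 each, +1 to first 1
Round 2: Ashgrove=22 Briarlake=20 Cedarfen=16 Dunmere=25 Greywater=25 Ironridge=13 → close Greywater (overflow 14)
  25÷5 = 5 each, +1 to first 0
Round 3: Ashgrove=27 Briarlake=25 Cedarfen=21 Dunmere=30 Ironridge=18 → close Briarlake (overflow 17)
  25÷4 = 6 each, +1 to first 1
Round 4: Ashgrove=34 Cedarfen=27 Dunmere=36 Ironridge=24 → close Dunmere (overflow 21)
  36÷3 = 12 each, +1 to first 0
Round 5: Ashgrove=46 Cedarfen=39 Ironridge=36 → close Ashgrove (overflow 32)
  46÷2 = 23 each, +1 to first 0
Round 6: Cedarfen=62 Ironridge=59 → close Cedarfen (overflow 54)
  62÷1 = 62 each, +1 to first 0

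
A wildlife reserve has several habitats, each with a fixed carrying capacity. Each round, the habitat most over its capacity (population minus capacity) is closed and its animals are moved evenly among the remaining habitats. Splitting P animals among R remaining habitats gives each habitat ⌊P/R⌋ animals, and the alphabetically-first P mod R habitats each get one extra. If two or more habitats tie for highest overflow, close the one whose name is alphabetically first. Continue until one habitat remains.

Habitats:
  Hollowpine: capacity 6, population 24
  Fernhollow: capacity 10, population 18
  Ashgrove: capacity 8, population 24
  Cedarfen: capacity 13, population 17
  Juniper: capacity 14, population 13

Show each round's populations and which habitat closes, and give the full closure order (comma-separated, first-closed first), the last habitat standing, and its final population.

Closure order: Hollowpine, Ashgrove, Fernhollow, Cedarfen
Last habitat: Juniper with 96 animals

Round 1: Ashgrove=24 Cedarfen=17 Fernhollow=18 Hollowpine=24 Juniper=13 → close Hollowpine (overflow 18)
  24÷4 = 6 each, +1 to first 0
Round 2: Ashgrove=30 Cedarfen=23 Fernhollow=24 Juniper=19 → close Ashgrove (overflow 22)
  30÷3 = 10 each, +1 to first 0
Round 3: Cedarfen=33 Fernhollow=34 Juniper=29 → close Fernhollow (overflow 24)
  34÷2 = 17 each, +1 to first 0
Round 4: Cedarfen=50 Juniper=46 → close Cedarfen (overflow 37)
  50÷1 = 50 each, +1 to first 0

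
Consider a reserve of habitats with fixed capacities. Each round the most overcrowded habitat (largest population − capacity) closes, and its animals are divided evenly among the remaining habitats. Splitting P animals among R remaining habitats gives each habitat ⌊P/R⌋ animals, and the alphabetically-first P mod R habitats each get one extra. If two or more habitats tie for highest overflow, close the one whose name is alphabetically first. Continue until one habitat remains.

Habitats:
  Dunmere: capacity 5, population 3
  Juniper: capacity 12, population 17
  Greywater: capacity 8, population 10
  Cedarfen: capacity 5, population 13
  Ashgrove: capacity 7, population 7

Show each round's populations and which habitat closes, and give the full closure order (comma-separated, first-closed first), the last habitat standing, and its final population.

Closure order: Cedarfen, Juniper, Ashgrove, Greywater
Last habitat: Dunmere with 50 animals

Round 1: Ashgrove=7 Cedarfen=13 Dunmere=3 Greywater=10 Juniper=17 → close Cedarfen (overflow 8)
  13÷4 = 3 each, +1 to first 1
Round 2: Ashgrove=11 Dunmere=6 Greywater=13 Juniper=20 → close Juniper (overflow 8)
  20÷3 = 6 each, +1 to first 2
Round 3: Ashgrove=18 Dunmere=13 Greywater=19 → close Ashgrove (overflow 11)
  18÷2 = 9 each, +1 to first 0
Round 4: Dunmere=22 Greywater=28 → close Greywater (overflow 20)
  28÷1 = 28 each, +1 to first 0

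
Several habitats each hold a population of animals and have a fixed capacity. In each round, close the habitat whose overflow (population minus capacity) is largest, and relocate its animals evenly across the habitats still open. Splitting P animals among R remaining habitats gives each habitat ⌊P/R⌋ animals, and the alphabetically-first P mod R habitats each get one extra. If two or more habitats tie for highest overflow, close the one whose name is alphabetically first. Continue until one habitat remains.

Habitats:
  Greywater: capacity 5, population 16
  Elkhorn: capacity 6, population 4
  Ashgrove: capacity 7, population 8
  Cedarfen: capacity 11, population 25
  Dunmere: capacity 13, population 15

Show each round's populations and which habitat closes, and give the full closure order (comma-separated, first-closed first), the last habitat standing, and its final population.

Round 1: Ashgrove=8 Cedarfen=25 Dunmere=15 Elkhorn=4 Greywater=16 → close Cedarfen (overflow 14)
  25÷4 = 6 each, +1 to first 1
Round 2: Ashgrove=15 Dunmere=21 Elkhorn=10 Greywater=22 → close Greywater (overflow 17)
  22÷3 = 7 each, +1 to first 1
Round 3: Ashgrove=23 Dunmere=28 Elkhorn=17 → close Ashgrove (overflow 16)
  23÷2 = 11 each, +1 to first 1
Round 4: Dunmere=40 Elkhorn=28 → close Dunmere (overflow 27)
  40÷1 = 40 each, +1 to first 0

Closure order: Cedarfen, Greywater, Ashgrove, Dunmere
Last habitat: Elkhorn with 68 animals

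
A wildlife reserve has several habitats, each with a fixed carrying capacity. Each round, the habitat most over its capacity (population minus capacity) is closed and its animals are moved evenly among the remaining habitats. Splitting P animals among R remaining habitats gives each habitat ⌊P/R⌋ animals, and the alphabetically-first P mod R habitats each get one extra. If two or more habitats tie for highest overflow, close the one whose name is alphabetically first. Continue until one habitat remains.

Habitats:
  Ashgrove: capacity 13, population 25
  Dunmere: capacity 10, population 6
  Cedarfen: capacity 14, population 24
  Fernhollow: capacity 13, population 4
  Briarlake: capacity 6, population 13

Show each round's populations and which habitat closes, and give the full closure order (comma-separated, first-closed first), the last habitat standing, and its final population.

Closure order: Ashgrove, Cedarfen, Briarlake, Dunmere
Last habitat: Fernhollow with 72 animals

Round 1: Ashgrove=25 Briarlake=13 Cedarfen=24 Dunmere=6 Fernhollow=4 → close Ashgrove (overflow 12)
  25÷4 = 6 each, +1 to first 1
Round 2: Briarlake=20 Cedarfen=30 Dunmere=12 Fernhollow=10 → close Cedarfen (overflow 16)
  30÷3 = 10 each, +1 to first 0
Round 3: Briarlake=30 Dunmere=22 Fernhollow=20 → close Briarlake (overflow 24)
  30÷2 = 15 each, +1 to first 0
Round 4: Dunmere=37 Fernhollow=35 → close Dunmere (overflow 27)
  37÷1 = 37 each, +1 to first 0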